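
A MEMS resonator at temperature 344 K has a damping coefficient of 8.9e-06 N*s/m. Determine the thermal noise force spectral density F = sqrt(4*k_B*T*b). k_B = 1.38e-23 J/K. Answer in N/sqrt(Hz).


Step 1: Compute 4 * k_B * T * b
= 4 * 1.38e-23 * 344 * 8.9e-06
= 1.6900e-25 N^2/Hz
Step 2: F_noise = sqrt(1.6900e-25)
F_noise = 4.11e-13 N/sqrt(Hz)


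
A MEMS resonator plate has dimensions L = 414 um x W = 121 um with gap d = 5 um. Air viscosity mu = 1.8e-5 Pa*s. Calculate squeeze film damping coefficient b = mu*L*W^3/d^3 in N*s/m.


Step 1: Convert to SI.
L = 414e-6 m, W = 121e-6 m, d = 5e-6 m
Step 2: W^3 = (121e-6)^3 = 1.77e-12 m^3
Step 3: d^3 = (5e-6)^3 = 1.25e-16 m^3
Step 4: b = 1.8e-5 * 414e-6 * 1.77e-12 / 1.25e-16
b = 1.06e-04 N*s/m


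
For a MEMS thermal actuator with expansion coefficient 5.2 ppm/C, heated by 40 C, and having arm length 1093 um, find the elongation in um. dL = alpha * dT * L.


Step 1: Convert CTE: alpha = 5.2 ppm/C = 5.2e-6 /C
Step 2: dL = 5.2e-6 * 40 * 1093
dL = 0.2273 um


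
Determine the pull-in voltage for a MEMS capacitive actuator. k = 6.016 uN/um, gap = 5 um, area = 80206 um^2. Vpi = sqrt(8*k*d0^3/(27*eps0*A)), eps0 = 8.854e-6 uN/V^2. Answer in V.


Step 1: Compute numerator: 8 * k * d0^3 = 8 * 6.016 * 5^3 = 6016.0
Step 2: Compute denominator: 27 * eps0 * A = 27 * 8.854e-6 * 80206 = 19.173886
Step 3: Vpi = sqrt(6016.0 / 19.173886)
Vpi = 17.71 V


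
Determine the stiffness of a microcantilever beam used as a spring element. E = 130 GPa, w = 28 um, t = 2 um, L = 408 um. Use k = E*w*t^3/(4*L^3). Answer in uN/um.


Step 1: Convert E to consistent units (1 GPa = 1000 uN/um^2).
E = 130 GPa = 130000 uN/um^2
Step 2: Compute t^3 = 2^3 = 8
Step 3: Compute L^3 = 408^3 = 67917312
Step 4: k = 130000 * 28 * 8 / (4 * 67917312)
k = 0.1072 uN/um


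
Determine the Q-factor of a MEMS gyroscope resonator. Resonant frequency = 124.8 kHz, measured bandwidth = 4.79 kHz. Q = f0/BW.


Step 1: Q = f0 / bandwidth
Step 2: Q = 124.8 / 4.79
Q = 26.1


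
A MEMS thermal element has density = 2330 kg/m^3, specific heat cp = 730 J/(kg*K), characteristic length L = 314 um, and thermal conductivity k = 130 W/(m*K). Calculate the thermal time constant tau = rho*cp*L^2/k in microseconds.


Step 1: Convert L to m: L = 314e-6 m
Step 2: L^2 = (314e-6)^2 = 9.8596e-08 m^2
Step 3: tau = 2330 * 730 * 9.8596e-08 / 130 = 1.2900149e-03 s
Step 4: Convert to microseconds (multiply by 1e6).
tau = 1290.015 us


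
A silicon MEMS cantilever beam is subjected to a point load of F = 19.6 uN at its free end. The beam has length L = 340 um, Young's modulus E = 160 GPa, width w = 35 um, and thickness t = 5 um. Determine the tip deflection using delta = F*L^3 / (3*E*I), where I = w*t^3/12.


Step 1: Calculate the second moment of area.
I = w * t^3 / 12 = 35 * 5^3 / 12 = 364.5833 um^4
Step 2: Convert E to consistent units (1 GPa = 1000 uN/um^2).
E = 160 GPa = 160000 uN/um^2
Step 3: Calculate tip deflection.
delta = F * L^3 / (3 * E * I)
delta = 19.6 * 340^3 / (3 * 160000 * 364.5833)
delta = 4.402 um


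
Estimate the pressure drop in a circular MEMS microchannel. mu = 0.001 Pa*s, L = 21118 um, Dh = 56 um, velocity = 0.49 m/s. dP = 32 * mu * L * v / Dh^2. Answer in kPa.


Step 1: Convert to SI: L = 21118e-6 m, Dh = 56e-6 m
Step 2: dP = 32 * 0.001 * 21118e-6 * 0.49 / (56e-6)^2
Step 3: dP = 105590.00 Pa
Step 4: Convert to kPa: dP = 105.59 kPa


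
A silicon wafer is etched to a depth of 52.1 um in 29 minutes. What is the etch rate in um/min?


Step 1: Etch rate = depth / time
Step 2: rate = 52.1 / 29
rate = 1.797 um/min


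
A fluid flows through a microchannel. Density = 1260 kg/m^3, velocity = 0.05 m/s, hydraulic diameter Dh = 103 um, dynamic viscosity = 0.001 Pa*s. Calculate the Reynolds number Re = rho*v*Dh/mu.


Step 1: Convert Dh to meters: Dh = 103e-6 m
Step 2: Re = rho * v * Dh / mu
Re = 1260 * 0.05 * 103e-6 / 0.001
Re = 6.489


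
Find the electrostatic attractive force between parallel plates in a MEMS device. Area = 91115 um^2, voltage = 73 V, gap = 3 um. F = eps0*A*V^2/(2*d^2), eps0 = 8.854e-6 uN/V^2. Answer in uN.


Step 1: Identify parameters.
eps0 = 8.854e-6 uN/V^2, A = 91115 um^2, V = 73 V, d = 3 um
Step 2: Compute V^2 = 73^2 = 5329
Step 3: Compute d^2 = 3^2 = 9
Step 4: F = 0.5 * 8.854e-6 * 91115 * 5329 / 9
F = 238.838 uN


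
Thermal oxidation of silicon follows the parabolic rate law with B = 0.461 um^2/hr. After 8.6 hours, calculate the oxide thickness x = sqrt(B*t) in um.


Step 1: Compute B*t = 0.461 * 8.6 = 3.9646
Step 2: x = sqrt(3.9646)
x = 1.991 um


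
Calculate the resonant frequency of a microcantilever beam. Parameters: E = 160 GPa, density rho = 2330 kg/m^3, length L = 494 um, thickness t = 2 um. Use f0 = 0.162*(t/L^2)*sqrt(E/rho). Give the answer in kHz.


Step 1: Convert units to SI.
t_SI = 2e-6 m, L_SI = 494e-6 m
Step 2: Calculate sqrt(E/rho).
sqrt(160e9 / 2330) = 8286.71 m/s
Step 3: Compute f0.
f0 = 0.162 * 2e-6 / (494e-6)^2 * 8286.71 = 11002.0 Hz = 11.0 kHz


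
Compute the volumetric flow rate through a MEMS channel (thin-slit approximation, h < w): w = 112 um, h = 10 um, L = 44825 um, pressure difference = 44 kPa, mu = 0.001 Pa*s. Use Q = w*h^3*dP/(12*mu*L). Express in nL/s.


Step 1: Convert all dimensions to SI (meters).
w = 112e-6 m, h = 10e-6 m, L = 44825e-6 m, dP = 44e3 Pa
Step 2: Q = w * h^3 * dP / (12 * mu * L)
Q = 112e-6 * (10e-6)^3 * 44e3 / (12 * 0.001 * 44825e-6) = 9.16155e-12 m^3/s
Step 3: Convert Q from m^3/s to nL/s (1 m^3 = 1e12 nL, so multiply by 1e12).
Q = 9.162 nL/s


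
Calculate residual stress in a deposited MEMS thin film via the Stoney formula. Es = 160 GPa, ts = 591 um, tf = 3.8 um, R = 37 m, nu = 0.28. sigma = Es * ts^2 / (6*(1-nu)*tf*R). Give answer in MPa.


Step 1: Compute numerator: Es * ts^2 = 160 * 591^2 = 55884960 (GPa*um^2)
Step 2: Compute denominator (R in um): 6*(1-nu)*tf*R = 6*0.72*3.8*37e6 = 607392000.0 (um^2)
Step 3: sigma (GPa) = 55884960 / 607392000.0 = 9.2008e-02 GPa
Step 4: Convert to MPa (x1000): sigma = 92.0 MPa


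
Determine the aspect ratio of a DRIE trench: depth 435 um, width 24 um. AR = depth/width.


Step 1: AR = depth / width
Step 2: AR = 435 / 24
AR = 18.1


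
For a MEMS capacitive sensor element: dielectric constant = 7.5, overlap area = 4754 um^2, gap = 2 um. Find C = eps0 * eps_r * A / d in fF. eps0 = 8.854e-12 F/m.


Step 1: Convert area to m^2: A = 4754e-12 m^2
Step 2: Convert gap to m: d = 2e-6 m
Step 3: C = eps0 * eps_r * A / d
C = 8.854e-12 * 7.5 * 4754e-12 / 2e-6
Step 4: Convert to fF (multiply by 1e15).
C = 157.84 fF


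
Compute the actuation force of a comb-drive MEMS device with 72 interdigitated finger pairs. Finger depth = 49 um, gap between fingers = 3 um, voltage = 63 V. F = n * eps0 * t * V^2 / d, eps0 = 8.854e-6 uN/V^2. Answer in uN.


Step 1: Parameters: n=72, eps0=8.854e-6 uN/V^2, t=49 um, V=63 V, d=3 um
Step 2: V^2 = 3969
Step 3: F = 72 * 8.854e-6 * 49 * 3969 / 3
F = 41.326 uN


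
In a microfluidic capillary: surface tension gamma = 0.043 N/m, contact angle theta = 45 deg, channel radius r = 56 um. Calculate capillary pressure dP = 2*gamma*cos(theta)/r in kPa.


Step 1: cos(45 deg) = 0.7071
Step 2: Convert r to m: r = 56e-6 m
Step 3: dP = 2 * 0.043 * 0.7071 / 56e-6 = 1085.9 Pa
Step 4: Convert Pa to kPa (divide by 1000).
dP = 1.09 kPa


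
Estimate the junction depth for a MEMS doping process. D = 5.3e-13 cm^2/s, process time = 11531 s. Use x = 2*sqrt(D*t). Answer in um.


Step 1: Compute D*t = 5.3e-13 * 11531 = 6.11143e-09 cm^2
Step 2: sqrt(D*t) = 7.81756e-05 cm
Step 3: x = 2 * 7.81756e-05 cm = 1.563512e-04 cm
Step 4: Convert to um (1 cm = 1e4 um): x = 1.564 um


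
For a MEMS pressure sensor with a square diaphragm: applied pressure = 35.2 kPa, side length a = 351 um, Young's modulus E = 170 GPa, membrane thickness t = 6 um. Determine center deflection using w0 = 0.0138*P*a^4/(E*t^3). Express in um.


Step 1: Convert pressure to compatible units (E is in GPa, so P in GPa).
P = 35.2 kPa = 35.2e-6 GPa
Step 2: Compute numerator: 0.0138 * P * a^4.
a^4 = 351^4 = 15178486401
numerator = 0.0138 * 35.2e-6 * 15178486401 = 7.3731e+03
Step 3: Compute denominator: E * t^3 = 170 * 6^3 = 36720
Step 4: w0 = numerator / denominator = 7.3731e+03 / 36720 = 0.2008 um


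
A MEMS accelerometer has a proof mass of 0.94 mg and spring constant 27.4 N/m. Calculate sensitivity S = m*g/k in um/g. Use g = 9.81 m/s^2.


Step 1: Convert mass: m = 0.94 mg = 9.40e-07 kg
Step 2: S = m * g / k = 9.40e-07 * 9.81 / 27.4
Step 3: S = 3.37e-07 m/g
Step 4: Convert to um/g: S = 0.337 um/g


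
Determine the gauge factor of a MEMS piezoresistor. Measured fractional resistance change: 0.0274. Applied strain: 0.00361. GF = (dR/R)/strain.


Step 1: Identify values.
dR/R = 0.0274, strain = 0.00361
Step 2: GF = (dR/R) / strain = 0.0274 / 0.00361
GF = 7.6


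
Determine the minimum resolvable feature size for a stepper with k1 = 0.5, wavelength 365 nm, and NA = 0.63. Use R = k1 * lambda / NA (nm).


Step 1: Identify values: k1 = 0.5, lambda = 365 nm, NA = 0.63
Step 2: R = k1 * lambda / NA
R = 0.5 * 365 / 0.63
R = 289.7 nm


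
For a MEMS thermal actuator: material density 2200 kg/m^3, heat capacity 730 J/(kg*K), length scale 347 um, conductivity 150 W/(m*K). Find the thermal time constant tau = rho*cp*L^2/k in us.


Step 1: Convert L to m: L = 347e-6 m
Step 2: L^2 = (347e-6)^2 = 1.20409e-07 m^2
Step 3: tau = 2200 * 730 * 1.20409e-07 / 150 = 1.28917903e-03 s
Step 4: Convert to microseconds (multiply by 1e6).
tau = 1289.179 us


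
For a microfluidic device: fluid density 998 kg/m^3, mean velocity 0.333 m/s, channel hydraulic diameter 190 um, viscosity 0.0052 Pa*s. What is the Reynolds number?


Step 1: Convert Dh to meters: Dh = 190e-6 m
Step 2: Re = rho * v * Dh / mu
Re = 998 * 0.333 * 190e-6 / 0.0052
Re = 12.143


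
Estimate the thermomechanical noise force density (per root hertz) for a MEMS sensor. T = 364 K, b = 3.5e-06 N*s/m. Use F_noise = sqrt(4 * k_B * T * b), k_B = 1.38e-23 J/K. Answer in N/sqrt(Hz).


Step 1: Compute 4 * k_B * T * b
= 4 * 1.38e-23 * 364 * 3.5e-06
= 7.0325e-26 N^2/Hz
Step 2: F_noise = sqrt(7.0325e-26)
F_noise = 2.65e-13 N/sqrt(Hz)


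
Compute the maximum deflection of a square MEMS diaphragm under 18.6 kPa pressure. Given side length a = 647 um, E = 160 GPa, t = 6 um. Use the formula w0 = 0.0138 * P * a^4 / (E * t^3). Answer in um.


Step 1: Convert pressure to compatible units (E is in GPa, so P in GPa).
P = 18.6 kPa = 18.6e-6 GPa
Step 2: Compute numerator: 0.0138 * P * a^4.
a^4 = 647^4 = 175233494881
numerator = 0.0138 * 18.6e-6 * 175233494881 = 4.497893e+04
Step 3: Compute denominator: E * t^3 = 160 * 6^3 = 34560
Step 4: w0 = numerator / denominator = 4.497893e+04 / 34560 = 1.3015 um


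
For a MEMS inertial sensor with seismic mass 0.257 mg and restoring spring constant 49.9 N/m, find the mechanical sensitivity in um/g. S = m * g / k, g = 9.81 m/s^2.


Step 1: Convert mass: m = 0.257 mg = 2.57e-07 kg
Step 2: S = m * g / k = 2.57e-07 * 9.81 / 49.9
Step 3: S = 5.05e-08 m/g
Step 4: Convert to um/g: S = 0.051 um/g


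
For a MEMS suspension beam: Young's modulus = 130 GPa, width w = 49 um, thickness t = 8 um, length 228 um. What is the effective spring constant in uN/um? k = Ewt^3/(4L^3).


Step 1: Convert E to consistent units (1 GPa = 1000 uN/um^2).
E = 130 GPa = 130000 uN/um^2
Step 2: Compute t^3 = 8^3 = 512
Step 3: Compute L^3 = 228^3 = 11852352
Step 4: k = 130000 * 49 * 512 / (4 * 11852352)
k = 68.7931 uN/um


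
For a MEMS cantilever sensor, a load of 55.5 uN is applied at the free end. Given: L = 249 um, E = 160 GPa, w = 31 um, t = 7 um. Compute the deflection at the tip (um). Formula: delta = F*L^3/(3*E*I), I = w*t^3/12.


Step 1: Calculate the second moment of area.
I = w * t^3 / 12 = 31 * 7^3 / 12 = 886.0833 um^4
Step 2: Convert E to consistent units (1 GPa = 1000 uN/um^2).
E = 160 GPa = 160000 uN/um^2
Step 3: Calculate tip deflection.
delta = F * L^3 / (3 * E * I)
delta = 55.5 * 249^3 / (3 * 160000 * 886.0833)
delta = 2.0145 um


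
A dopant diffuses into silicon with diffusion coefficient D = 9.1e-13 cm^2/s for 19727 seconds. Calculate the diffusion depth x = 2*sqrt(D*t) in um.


Step 1: Compute D*t = 9.1e-13 * 19727 = 1.795157e-08 cm^2
Step 2: sqrt(D*t) = 1.3398e-04 cm
Step 3: x = 2 * 1.3398e-04 cm = 2.6796e-04 cm
Step 4: Convert to um (1 cm = 1e4 um): x = 2.68 um


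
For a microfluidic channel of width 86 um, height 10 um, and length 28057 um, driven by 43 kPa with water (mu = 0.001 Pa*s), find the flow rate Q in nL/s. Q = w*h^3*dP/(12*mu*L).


Step 1: Convert all dimensions to SI (meters).
w = 86e-6 m, h = 10e-6 m, L = 28057e-6 m, dP = 43e3 Pa
Step 2: Q = w * h^3 * dP / (12 * mu * L)
Q = 86e-6 * (10e-6)^3 * 43e3 / (12 * 0.001 * 28057e-6) = 1.098359e-11 m^3/s
Step 3: Convert Q from m^3/s to nL/s (1 m^3 = 1e12 nL, so multiply by 1e12).
Q = 10.984 nL/s


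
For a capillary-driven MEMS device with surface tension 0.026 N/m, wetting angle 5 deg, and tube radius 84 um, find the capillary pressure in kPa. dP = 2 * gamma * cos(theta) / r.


Step 1: cos(5 deg) = 0.9962
Step 2: Convert r to m: r = 84e-6 m
Step 3: dP = 2 * 0.026 * 0.9962 / 84e-6 = 616.7 Pa
Step 4: Convert Pa to kPa (divide by 1000).
dP = 0.62 kPa


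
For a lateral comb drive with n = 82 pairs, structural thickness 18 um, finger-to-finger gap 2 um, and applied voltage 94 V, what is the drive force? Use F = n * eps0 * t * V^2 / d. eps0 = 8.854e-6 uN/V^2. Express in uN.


Step 1: Parameters: n=82, eps0=8.854e-6 uN/V^2, t=18 um, V=94 V, d=2 um
Step 2: V^2 = 8836
Step 3: F = 82 * 8.854e-6 * 18 * 8836 / 2
F = 57.737 uN


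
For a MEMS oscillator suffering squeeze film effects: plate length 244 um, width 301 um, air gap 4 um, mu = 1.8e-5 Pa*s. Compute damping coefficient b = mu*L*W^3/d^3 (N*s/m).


Step 1: Convert to SI.
L = 244e-6 m, W = 301e-6 m, d = 4e-6 m
Step 2: W^3 = (301e-6)^3 = 2.73e-11 m^3
Step 3: d^3 = (4e-6)^3 = 6.40e-17 m^3
Step 4: b = 1.8e-5 * 244e-6 * 2.73e-11 / 6.40e-17
b = 1.87e-03 N*s/m


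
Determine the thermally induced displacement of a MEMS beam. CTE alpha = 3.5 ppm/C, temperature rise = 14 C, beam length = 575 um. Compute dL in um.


Step 1: Convert CTE: alpha = 3.5 ppm/C = 3.5e-6 /C
Step 2: dL = 3.5e-6 * 14 * 575
dL = 0.0282 um


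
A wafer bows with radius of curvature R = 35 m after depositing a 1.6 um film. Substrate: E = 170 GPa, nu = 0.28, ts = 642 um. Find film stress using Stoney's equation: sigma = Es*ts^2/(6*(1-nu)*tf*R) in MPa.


Step 1: Compute numerator: Es * ts^2 = 170 * 642^2 = 70067880 (GPa*um^2)
Step 2: Compute denominator (R in um): 6*(1-nu)*tf*R = 6*0.72*1.6*35e6 = 241920000.0 (um^2)
Step 3: sigma (GPa) = 70067880 / 241920000.0 = 2.89632e-01 GPa
Step 4: Convert to MPa (x1000): sigma = 289.6 MPa


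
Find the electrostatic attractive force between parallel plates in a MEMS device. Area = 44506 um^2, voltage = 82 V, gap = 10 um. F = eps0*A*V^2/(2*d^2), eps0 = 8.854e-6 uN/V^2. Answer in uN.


Step 1: Identify parameters.
eps0 = 8.854e-6 uN/V^2, A = 44506 um^2, V = 82 V, d = 10 um
Step 2: Compute V^2 = 82^2 = 6724
Step 3: Compute d^2 = 10^2 = 100
Step 4: F = 0.5 * 8.854e-6 * 44506 * 6724 / 100
F = 13.248 uN


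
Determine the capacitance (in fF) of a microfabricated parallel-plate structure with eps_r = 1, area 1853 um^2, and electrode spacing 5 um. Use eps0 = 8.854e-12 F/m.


Step 1: Convert area to m^2: A = 1853e-12 m^2
Step 2: Convert gap to m: d = 5e-6 m
Step 3: C = eps0 * eps_r * A / d
C = 8.854e-12 * 1 * 1853e-12 / 5e-6
Step 4: Convert to fF (multiply by 1e15).
C = 3.28 fF


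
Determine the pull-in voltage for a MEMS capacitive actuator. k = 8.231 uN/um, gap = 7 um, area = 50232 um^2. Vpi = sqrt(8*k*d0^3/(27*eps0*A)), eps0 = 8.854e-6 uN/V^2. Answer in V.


Step 1: Compute numerator: 8 * k * d0^3 = 8 * 8.231 * 7^3 = 22585.864
Step 2: Compute denominator: 27 * eps0 * A = 27 * 8.854e-6 * 50232 = 12.008361
Step 3: Vpi = sqrt(22585.864 / 12.008361)
Vpi = 43.37 V


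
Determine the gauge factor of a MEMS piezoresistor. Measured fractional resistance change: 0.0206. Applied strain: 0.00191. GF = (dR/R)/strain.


Step 1: Identify values.
dR/R = 0.0206, strain = 0.00191
Step 2: GF = (dR/R) / strain = 0.0206 / 0.00191
GF = 10.8


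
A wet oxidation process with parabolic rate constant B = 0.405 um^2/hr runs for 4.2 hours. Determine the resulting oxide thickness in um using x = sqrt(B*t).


Step 1: Compute B*t = 0.405 * 4.2 = 1.701
Step 2: x = sqrt(1.701)
x = 1.304 um


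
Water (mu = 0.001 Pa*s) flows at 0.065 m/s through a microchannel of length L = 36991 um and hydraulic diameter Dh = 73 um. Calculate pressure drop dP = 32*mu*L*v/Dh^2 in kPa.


Step 1: Convert to SI: L = 36991e-6 m, Dh = 73e-6 m
Step 2: dP = 32 * 0.001 * 36991e-6 * 0.065 / (73e-6)^2
Step 3: dP = 14438.22 Pa
Step 4: Convert to kPa: dP = 14.44 kPa


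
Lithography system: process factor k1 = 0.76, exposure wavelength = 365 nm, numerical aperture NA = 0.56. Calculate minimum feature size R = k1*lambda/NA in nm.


Step 1: Identify values: k1 = 0.76, lambda = 365 nm, NA = 0.56
Step 2: R = k1 * lambda / NA
R = 0.76 * 365 / 0.56
R = 495.4 nm


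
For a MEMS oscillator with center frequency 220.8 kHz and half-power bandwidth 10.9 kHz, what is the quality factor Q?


Step 1: Q = f0 / bandwidth
Step 2: Q = 220.8 / 10.9
Q = 20.3


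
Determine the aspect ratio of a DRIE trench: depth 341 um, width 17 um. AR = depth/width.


Step 1: AR = depth / width
Step 2: AR = 341 / 17
AR = 20.1


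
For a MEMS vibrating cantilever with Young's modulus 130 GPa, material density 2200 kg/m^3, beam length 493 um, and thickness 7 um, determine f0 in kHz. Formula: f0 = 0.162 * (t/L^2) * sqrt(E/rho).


Step 1: Convert units to SI.
t_SI = 7e-6 m, L_SI = 493e-6 m
Step 2: Calculate sqrt(E/rho).
sqrt(130e9 / 2200) = 7687.06 m/s
Step 3: Compute f0.
f0 = 0.162 * 7e-6 / (493e-6)^2 * 7687.06 = 35865.7 Hz = 35.87 kHz


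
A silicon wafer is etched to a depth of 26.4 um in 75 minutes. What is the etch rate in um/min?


Step 1: Etch rate = depth / time
Step 2: rate = 26.4 / 75
rate = 0.352 um/min


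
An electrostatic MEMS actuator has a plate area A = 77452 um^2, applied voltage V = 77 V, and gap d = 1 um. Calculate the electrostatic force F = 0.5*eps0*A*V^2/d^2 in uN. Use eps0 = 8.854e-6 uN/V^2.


Step 1: Identify parameters.
eps0 = 8.854e-6 uN/V^2, A = 77452 um^2, V = 77 V, d = 1 um
Step 2: Compute V^2 = 77^2 = 5929
Step 3: Compute d^2 = 1^2 = 1
Step 4: F = 0.5 * 8.854e-6 * 77452 * 5929 / 1
F = 2032.936 uN


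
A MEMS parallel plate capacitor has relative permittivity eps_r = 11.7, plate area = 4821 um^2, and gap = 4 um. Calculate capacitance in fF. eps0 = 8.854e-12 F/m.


Step 1: Convert area to m^2: A = 4821e-12 m^2
Step 2: Convert gap to m: d = 4e-6 m
Step 3: C = eps0 * eps_r * A / d
C = 8.854e-12 * 11.7 * 4821e-12 / 4e-6
Step 4: Convert to fF (multiply by 1e15).
C = 124.85 fF


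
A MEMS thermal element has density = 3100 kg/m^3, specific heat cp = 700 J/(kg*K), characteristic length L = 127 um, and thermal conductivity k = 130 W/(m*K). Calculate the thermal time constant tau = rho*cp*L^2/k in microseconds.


Step 1: Convert L to m: L = 127e-6 m
Step 2: L^2 = (127e-6)^2 = 1.6129e-08 m^2
Step 3: tau = 3100 * 700 * 1.6129e-08 / 130 = 2.692302e-04 s
Step 4: Convert to microseconds (multiply by 1e6).
tau = 269.23 us


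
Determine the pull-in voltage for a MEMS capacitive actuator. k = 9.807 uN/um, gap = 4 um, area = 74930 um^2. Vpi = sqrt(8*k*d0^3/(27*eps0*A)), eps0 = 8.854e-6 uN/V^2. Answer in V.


Step 1: Compute numerator: 8 * k * d0^3 = 8 * 9.807 * 4^3 = 5021.184
Step 2: Compute denominator: 27 * eps0 * A = 27 * 8.854e-6 * 74930 = 17.912616
Step 3: Vpi = sqrt(5021.184 / 17.912616)
Vpi = 16.74 V


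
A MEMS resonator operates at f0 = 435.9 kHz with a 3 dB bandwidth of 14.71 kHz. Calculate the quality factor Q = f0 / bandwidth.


Step 1: Q = f0 / bandwidth
Step 2: Q = 435.9 / 14.71
Q = 29.6


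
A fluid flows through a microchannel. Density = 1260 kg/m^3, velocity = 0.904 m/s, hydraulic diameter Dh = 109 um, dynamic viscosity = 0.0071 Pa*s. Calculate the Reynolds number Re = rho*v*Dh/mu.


Step 1: Convert Dh to meters: Dh = 109e-6 m
Step 2: Re = rho * v * Dh / mu
Re = 1260 * 0.904 * 109e-6 / 0.0071
Re = 17.487


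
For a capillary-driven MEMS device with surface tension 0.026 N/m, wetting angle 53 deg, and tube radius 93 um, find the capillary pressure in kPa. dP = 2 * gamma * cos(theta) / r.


Step 1: cos(53 deg) = 0.6018
Step 2: Convert r to m: r = 93e-6 m
Step 3: dP = 2 * 0.026 * 0.6018 / 93e-6 = 336.5 Pa
Step 4: Convert Pa to kPa (divide by 1000).
dP = 0.34 kPa


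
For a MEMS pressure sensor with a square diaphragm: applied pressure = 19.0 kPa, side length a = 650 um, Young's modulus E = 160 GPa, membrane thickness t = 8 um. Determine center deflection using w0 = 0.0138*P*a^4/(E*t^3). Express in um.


Step 1: Convert pressure to compatible units (E is in GPa, so P in GPa).
P = 19.0 kPa = 19.0e-6 GPa
Step 2: Compute numerator: 0.0138 * P * a^4.
a^4 = 650^4 = 178506250000
numerator = 0.0138 * 19.0e-6 * 178506250000 = 4.68043e+04
Step 3: Compute denominator: E * t^3 = 160 * 8^3 = 81920
Step 4: w0 = numerator / denominator = 4.68043e+04 / 81920 = 0.5713 um


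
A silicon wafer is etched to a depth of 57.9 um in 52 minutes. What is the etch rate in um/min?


Step 1: Etch rate = depth / time
Step 2: rate = 57.9 / 52
rate = 1.113 um/min


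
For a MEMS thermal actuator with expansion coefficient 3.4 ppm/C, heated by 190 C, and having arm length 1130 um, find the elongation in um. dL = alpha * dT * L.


Step 1: Convert CTE: alpha = 3.4 ppm/C = 3.4e-6 /C
Step 2: dL = 3.4e-6 * 190 * 1130
dL = 0.73 um


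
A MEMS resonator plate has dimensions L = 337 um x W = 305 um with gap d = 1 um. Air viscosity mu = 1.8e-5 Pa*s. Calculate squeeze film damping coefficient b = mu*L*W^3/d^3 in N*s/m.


Step 1: Convert to SI.
L = 337e-6 m, W = 305e-6 m, d = 1e-6 m
Step 2: W^3 = (305e-6)^3 = 2.84e-11 m^3
Step 3: d^3 = (1e-6)^3 = 1.00e-18 m^3
Step 4: b = 1.8e-5 * 337e-6 * 2.84e-11 / 1.00e-18
b = 1.72e-01 N*s/m


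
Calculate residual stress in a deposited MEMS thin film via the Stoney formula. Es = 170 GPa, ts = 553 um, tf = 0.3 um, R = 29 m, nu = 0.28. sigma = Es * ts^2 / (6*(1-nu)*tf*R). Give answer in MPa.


Step 1: Compute numerator: Es * ts^2 = 170 * 553^2 = 51987530 (GPa*um^2)
Step 2: Compute denominator (R in um): 6*(1-nu)*tf*R = 6*0.72*0.3*29e6 = 37584000.0 (um^2)
Step 3: sigma (GPa) = 51987530 / 37584000.0 = 1.383236e+00 GPa
Step 4: Convert to MPa (x1000): sigma = 1383.2 MPa


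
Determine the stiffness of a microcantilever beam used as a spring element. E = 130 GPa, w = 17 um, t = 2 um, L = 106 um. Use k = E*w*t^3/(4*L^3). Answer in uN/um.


Step 1: Convert E to consistent units (1 GPa = 1000 uN/um^2).
E = 130 GPa = 130000 uN/um^2
Step 2: Compute t^3 = 2^3 = 8
Step 3: Compute L^3 = 106^3 = 1191016
Step 4: k = 130000 * 17 * 8 / (4 * 1191016)
k = 3.7111 uN/um


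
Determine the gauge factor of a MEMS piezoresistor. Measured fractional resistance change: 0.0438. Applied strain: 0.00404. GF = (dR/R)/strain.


Step 1: Identify values.
dR/R = 0.0438, strain = 0.00404
Step 2: GF = (dR/R) / strain = 0.0438 / 0.00404
GF = 10.8


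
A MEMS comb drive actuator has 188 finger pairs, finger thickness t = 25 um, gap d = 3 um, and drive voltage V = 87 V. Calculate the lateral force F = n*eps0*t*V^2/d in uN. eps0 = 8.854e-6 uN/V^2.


Step 1: Parameters: n=188, eps0=8.854e-6 uN/V^2, t=25 um, V=87 V, d=3 um
Step 2: V^2 = 7569
Step 3: F = 188 * 8.854e-6 * 25 * 7569 / 3
F = 104.992 uN


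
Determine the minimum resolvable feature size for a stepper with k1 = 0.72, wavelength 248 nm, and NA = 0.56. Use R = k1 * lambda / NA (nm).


Step 1: Identify values: k1 = 0.72, lambda = 248 nm, NA = 0.56
Step 2: R = k1 * lambda / NA
R = 0.72 * 248 / 0.56
R = 318.9 nm


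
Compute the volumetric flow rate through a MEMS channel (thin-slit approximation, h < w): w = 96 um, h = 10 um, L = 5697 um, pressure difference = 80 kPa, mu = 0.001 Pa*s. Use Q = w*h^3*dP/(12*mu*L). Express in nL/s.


Step 1: Convert all dimensions to SI (meters).
w = 96e-6 m, h = 10e-6 m, L = 5697e-6 m, dP = 80e3 Pa
Step 2: Q = w * h^3 * dP / (12 * mu * L)
Q = 96e-6 * (10e-6)^3 * 80e3 / (12 * 0.001 * 5697e-6) = 1.123398e-10 m^3/s
Step 3: Convert Q from m^3/s to nL/s (1 m^3 = 1e12 nL, so multiply by 1e12).
Q = 112.34 nL/s


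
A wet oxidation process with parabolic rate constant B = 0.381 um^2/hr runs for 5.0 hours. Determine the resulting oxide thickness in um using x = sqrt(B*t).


Step 1: Compute B*t = 0.381 * 5.0 = 1.905
Step 2: x = sqrt(1.905)
x = 1.38 um


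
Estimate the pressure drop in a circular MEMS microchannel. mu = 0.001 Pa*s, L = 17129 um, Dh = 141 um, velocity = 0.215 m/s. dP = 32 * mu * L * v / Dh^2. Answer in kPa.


Step 1: Convert to SI: L = 17129e-6 m, Dh = 141e-6 m
Step 2: dP = 32 * 0.001 * 17129e-6 * 0.215 / (141e-6)^2
Step 3: dP = 5927.65 Pa
Step 4: Convert to kPa: dP = 5.93 kPa


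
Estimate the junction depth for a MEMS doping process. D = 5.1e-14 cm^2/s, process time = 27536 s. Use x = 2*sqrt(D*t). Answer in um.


Step 1: Compute D*t = 5.1e-14 * 27536 = 1.404336e-09 cm^2
Step 2: sqrt(D*t) = 3.7474e-05 cm
Step 3: x = 2 * 3.7474e-05 cm = 7.4948e-05 cm
Step 4: Convert to um (1 cm = 1e4 um): x = 0.749 um


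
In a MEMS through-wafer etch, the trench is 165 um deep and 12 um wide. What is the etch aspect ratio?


Step 1: AR = depth / width
Step 2: AR = 165 / 12
AR = 13.8


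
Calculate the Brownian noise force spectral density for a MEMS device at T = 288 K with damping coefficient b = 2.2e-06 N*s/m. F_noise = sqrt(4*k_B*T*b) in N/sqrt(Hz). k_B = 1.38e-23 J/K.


Step 1: Compute 4 * k_B * T * b
= 4 * 1.38e-23 * 288 * 2.2e-06
= 3.4975e-26 N^2/Hz
Step 2: F_noise = sqrt(3.4975e-26)
F_noise = 1.87e-13 N/sqrt(Hz)


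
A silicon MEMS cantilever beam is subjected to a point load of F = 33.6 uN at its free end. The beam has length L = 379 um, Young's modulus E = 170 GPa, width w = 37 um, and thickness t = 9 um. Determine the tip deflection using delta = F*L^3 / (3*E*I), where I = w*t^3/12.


Step 1: Calculate the second moment of area.
I = w * t^3 / 12 = 37 * 9^3 / 12 = 2247.75 um^4
Step 2: Convert E to consistent units (1 GPa = 1000 uN/um^2).
E = 170 GPa = 170000 uN/um^2
Step 3: Calculate tip deflection.
delta = F * L^3 / (3 * E * I)
delta = 33.6 * 379^3 / (3 * 170000 * 2247.75)
delta = 1.5957 um


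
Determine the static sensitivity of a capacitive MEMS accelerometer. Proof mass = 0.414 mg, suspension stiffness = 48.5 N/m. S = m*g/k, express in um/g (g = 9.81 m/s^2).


Step 1: Convert mass: m = 0.414 mg = 4.14e-07 kg
Step 2: S = m * g / k = 4.14e-07 * 9.81 / 48.5
Step 3: S = 8.37e-08 m/g
Step 4: Convert to um/g: S = 0.084 um/g


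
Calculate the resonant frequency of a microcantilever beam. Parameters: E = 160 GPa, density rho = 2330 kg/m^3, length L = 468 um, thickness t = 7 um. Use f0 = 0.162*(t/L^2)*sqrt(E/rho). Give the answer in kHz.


Step 1: Convert units to SI.
t_SI = 7e-6 m, L_SI = 468e-6 m
Step 2: Calculate sqrt(E/rho).
sqrt(160e9 / 2330) = 8286.71 m/s
Step 3: Compute f0.
f0 = 0.162 * 7e-6 / (468e-6)^2 * 8286.71 = 42904.6 Hz = 42.9 kHz


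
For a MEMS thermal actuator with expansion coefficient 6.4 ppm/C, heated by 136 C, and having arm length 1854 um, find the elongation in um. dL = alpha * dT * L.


Step 1: Convert CTE: alpha = 6.4 ppm/C = 6.4e-6 /C
Step 2: dL = 6.4e-6 * 136 * 1854
dL = 1.6137 um


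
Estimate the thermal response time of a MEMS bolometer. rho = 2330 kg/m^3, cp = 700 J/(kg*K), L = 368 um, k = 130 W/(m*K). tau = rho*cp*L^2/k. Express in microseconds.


Step 1: Convert L to m: L = 368e-6 m
Step 2: L^2 = (368e-6)^2 = 1.35424e-07 m^2
Step 3: tau = 2330 * 700 * 1.35424e-07 / 130 = 1.6990503e-03 s
Step 4: Convert to microseconds (multiply by 1e6).
tau = 1699.05 us


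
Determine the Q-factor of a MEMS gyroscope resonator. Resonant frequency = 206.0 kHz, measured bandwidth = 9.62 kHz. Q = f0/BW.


Step 1: Q = f0 / bandwidth
Step 2: Q = 206.0 / 9.62
Q = 21.4


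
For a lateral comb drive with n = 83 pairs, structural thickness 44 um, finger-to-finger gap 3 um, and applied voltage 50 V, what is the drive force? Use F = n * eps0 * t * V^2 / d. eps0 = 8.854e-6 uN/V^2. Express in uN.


Step 1: Parameters: n=83, eps0=8.854e-6 uN/V^2, t=44 um, V=50 V, d=3 um
Step 2: V^2 = 2500
Step 3: F = 83 * 8.854e-6 * 44 * 2500 / 3
F = 26.946 uN


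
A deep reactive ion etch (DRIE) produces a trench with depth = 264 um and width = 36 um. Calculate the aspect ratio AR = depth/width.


Step 1: AR = depth / width
Step 2: AR = 264 / 36
AR = 7.3


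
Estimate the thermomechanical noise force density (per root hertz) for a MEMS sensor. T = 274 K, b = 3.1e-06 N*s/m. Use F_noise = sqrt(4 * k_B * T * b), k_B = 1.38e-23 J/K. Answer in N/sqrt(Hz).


Step 1: Compute 4 * k_B * T * b
= 4 * 1.38e-23 * 274 * 3.1e-06
= 4.6887e-26 N^2/Hz
Step 2: F_noise = sqrt(4.6887e-26)
F_noise = 2.17e-13 N/sqrt(Hz)


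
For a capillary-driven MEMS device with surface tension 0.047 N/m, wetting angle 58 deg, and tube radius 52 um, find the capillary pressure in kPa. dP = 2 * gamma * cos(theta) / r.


Step 1: cos(58 deg) = 0.5299
Step 2: Convert r to m: r = 52e-6 m
Step 3: dP = 2 * 0.047 * 0.5299 / 52e-6 = 957.9 Pa
Step 4: Convert Pa to kPa (divide by 1000).
dP = 0.96 kPa


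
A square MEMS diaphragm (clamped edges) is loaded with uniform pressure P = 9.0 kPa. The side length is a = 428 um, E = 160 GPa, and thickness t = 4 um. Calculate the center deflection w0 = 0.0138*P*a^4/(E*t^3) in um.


Step 1: Convert pressure to compatible units (E is in GPa, so P in GPa).
P = 9.0 kPa = 9.0e-6 GPa
Step 2: Compute numerator: 0.0138 * P * a^4.
a^4 = 428^4 = 33556377856
numerator = 0.0138 * 9.0e-6 * 33556377856 = 4.1677e+03
Step 3: Compute denominator: E * t^3 = 160 * 4^3 = 10240
Step 4: w0 = numerator / denominator = 4.1677e+03 / 10240 = 0.407 um


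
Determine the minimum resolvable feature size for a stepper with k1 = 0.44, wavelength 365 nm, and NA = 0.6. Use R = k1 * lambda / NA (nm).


Step 1: Identify values: k1 = 0.44, lambda = 365 nm, NA = 0.6
Step 2: R = k1 * lambda / NA
R = 0.44 * 365 / 0.6
R = 267.7 nm


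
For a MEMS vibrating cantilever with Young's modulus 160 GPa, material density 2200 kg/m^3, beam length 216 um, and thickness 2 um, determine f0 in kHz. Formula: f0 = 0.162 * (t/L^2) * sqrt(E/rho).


Step 1: Convert units to SI.
t_SI = 2e-6 m, L_SI = 216e-6 m
Step 2: Calculate sqrt(E/rho).
sqrt(160e9 / 2200) = 8528.03 m/s
Step 3: Compute f0.
f0 = 0.162 * 2e-6 / (216e-6)^2 * 8528.03 = 59222.4 Hz = 59.22 kHz


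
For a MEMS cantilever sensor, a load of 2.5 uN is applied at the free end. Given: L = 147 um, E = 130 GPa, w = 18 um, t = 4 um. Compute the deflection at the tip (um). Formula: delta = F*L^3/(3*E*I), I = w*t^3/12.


Step 1: Calculate the second moment of area.
I = w * t^3 / 12 = 18 * 4^3 / 12 = 96.0 um^4
Step 2: Convert E to consistent units (1 GPa = 1000 uN/um^2).
E = 130 GPa = 130000 uN/um^2
Step 3: Calculate tip deflection.
delta = F * L^3 / (3 * E * I)
delta = 2.5 * 147^3 / (3 * 130000 * 96.0)
delta = 0.2121 um


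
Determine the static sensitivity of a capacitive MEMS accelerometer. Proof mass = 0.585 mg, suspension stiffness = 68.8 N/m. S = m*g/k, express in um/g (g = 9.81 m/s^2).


Step 1: Convert mass: m = 0.585 mg = 5.85e-07 kg
Step 2: S = m * g / k = 5.85e-07 * 9.81 / 68.8
Step 3: S = 8.34e-08 m/g
Step 4: Convert to um/g: S = 0.083 um/g


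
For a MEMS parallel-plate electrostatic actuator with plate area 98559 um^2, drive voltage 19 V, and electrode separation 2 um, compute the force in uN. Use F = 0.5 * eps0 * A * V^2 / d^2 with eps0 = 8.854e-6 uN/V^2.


Step 1: Identify parameters.
eps0 = 8.854e-6 uN/V^2, A = 98559 um^2, V = 19 V, d = 2 um
Step 2: Compute V^2 = 19^2 = 361
Step 3: Compute d^2 = 2^2 = 4
Step 4: F = 0.5 * 8.854e-6 * 98559 * 361 / 4
F = 39.378 uN


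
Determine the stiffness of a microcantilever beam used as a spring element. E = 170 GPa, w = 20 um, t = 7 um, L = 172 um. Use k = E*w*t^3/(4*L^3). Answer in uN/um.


Step 1: Convert E to consistent units (1 GPa = 1000 uN/um^2).
E = 170 GPa = 170000 uN/um^2
Step 2: Compute t^3 = 7^3 = 343
Step 3: Compute L^3 = 172^3 = 5088448
Step 4: k = 170000 * 20 * 343 / (4 * 5088448)
k = 57.2964 uN/um


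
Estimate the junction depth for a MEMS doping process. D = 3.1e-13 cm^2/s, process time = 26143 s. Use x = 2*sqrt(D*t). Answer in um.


Step 1: Compute D*t = 3.1e-13 * 26143 = 8.10433e-09 cm^2
Step 2: sqrt(D*t) = 9.002e-05 cm
Step 3: x = 2 * 9.002e-05 cm = 1.8004e-04 cm
Step 4: Convert to um (1 cm = 1e4 um): x = 1.8 um


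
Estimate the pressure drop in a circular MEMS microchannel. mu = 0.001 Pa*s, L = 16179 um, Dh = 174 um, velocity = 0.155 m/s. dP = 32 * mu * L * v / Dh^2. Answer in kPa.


Step 1: Convert to SI: L = 16179e-6 m, Dh = 174e-6 m
Step 2: dP = 32 * 0.001 * 16179e-6 * 0.155 / (174e-6)^2
Step 3: dP = 2650.54 Pa
Step 4: Convert to kPa: dP = 2.65 kPa


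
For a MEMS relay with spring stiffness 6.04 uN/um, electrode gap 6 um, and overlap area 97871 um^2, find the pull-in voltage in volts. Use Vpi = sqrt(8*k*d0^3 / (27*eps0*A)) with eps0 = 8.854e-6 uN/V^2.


Step 1: Compute numerator: 8 * k * d0^3 = 8 * 6.04 * 6^3 = 10437.12
Step 2: Compute denominator: 27 * eps0 * A = 27 * 8.854e-6 * 97871 = 23.396846
Step 3: Vpi = sqrt(10437.12 / 23.396846)
Vpi = 21.12 V


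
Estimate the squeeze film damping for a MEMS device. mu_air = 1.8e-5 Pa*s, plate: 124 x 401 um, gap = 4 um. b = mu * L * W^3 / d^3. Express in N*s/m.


Step 1: Convert to SI.
L = 124e-6 m, W = 401e-6 m, d = 4e-6 m
Step 2: W^3 = (401e-6)^3 = 6.45e-11 m^3
Step 3: d^3 = (4e-6)^3 = 6.40e-17 m^3
Step 4: b = 1.8e-5 * 124e-6 * 6.45e-11 / 6.40e-17
b = 2.25e-03 N*s/m


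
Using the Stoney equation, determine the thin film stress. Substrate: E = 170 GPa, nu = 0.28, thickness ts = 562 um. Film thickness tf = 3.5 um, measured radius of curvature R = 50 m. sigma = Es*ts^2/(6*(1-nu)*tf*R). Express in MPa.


Step 1: Compute numerator: Es * ts^2 = 170 * 562^2 = 53693480 (GPa*um^2)
Step 2: Compute denominator (R in um): 6*(1-nu)*tf*R = 6*0.72*3.5*50e6 = 756000000.0 (um^2)
Step 3: sigma (GPa) = 53693480 / 756000000.0 = 7.1023e-02 GPa
Step 4: Convert to MPa (x1000): sigma = 71.0 MPa


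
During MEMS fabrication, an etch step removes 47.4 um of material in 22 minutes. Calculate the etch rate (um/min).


Step 1: Etch rate = depth / time
Step 2: rate = 47.4 / 22
rate = 2.155 um/min


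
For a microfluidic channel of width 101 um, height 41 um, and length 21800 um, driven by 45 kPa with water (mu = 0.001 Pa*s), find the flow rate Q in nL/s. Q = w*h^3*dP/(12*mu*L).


Step 1: Convert all dimensions to SI (meters).
w = 101e-6 m, h = 41e-6 m, L = 21800e-6 m, dP = 45e3 Pa
Step 2: Q = w * h^3 * dP / (12 * mu * L)
Q = 101e-6 * (41e-6)^3 * 45e3 / (12 * 0.001 * 21800e-6) = 1.19742334e-09 m^3/s
Step 3: Convert Q from m^3/s to nL/s (1 m^3 = 1e12 nL, so multiply by 1e12).
Q = 1197.423 nL/s


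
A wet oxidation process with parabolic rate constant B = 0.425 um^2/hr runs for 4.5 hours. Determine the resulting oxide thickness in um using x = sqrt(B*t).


Step 1: Compute B*t = 0.425 * 4.5 = 1.9125
Step 2: x = sqrt(1.9125)
x = 1.383 um


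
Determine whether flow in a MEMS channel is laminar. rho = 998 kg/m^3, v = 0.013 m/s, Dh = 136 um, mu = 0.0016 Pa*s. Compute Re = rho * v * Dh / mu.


Step 1: Convert Dh to meters: Dh = 136e-6 m
Step 2: Re = rho * v * Dh / mu
Re = 998 * 0.013 * 136e-6 / 0.0016
Re = 1.103
Since Re = 1.103 is below ~2300, the flow is laminar.


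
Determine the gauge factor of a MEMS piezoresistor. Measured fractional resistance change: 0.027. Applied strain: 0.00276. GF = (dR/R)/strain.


Step 1: Identify values.
dR/R = 0.027, strain = 0.00276
Step 2: GF = (dR/R) / strain = 0.027 / 0.00276
GF = 9.8


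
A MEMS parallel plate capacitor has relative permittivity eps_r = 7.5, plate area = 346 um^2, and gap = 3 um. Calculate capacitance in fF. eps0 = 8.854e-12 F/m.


Step 1: Convert area to m^2: A = 346e-12 m^2
Step 2: Convert gap to m: d = 3e-6 m
Step 3: C = eps0 * eps_r * A / d
C = 8.854e-12 * 7.5 * 346e-12 / 3e-6
Step 4: Convert to fF (multiply by 1e15).
C = 7.66 fF


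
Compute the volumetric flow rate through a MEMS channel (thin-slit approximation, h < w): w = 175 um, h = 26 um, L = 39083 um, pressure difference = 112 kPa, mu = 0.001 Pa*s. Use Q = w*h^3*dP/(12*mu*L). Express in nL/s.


Step 1: Convert all dimensions to SI (meters).
w = 175e-6 m, h = 26e-6 m, L = 39083e-6 m, dP = 112e3 Pa
Step 2: Q = w * h^3 * dP / (12 * mu * L)
Q = 175e-6 * (26e-6)^3 * 112e3 / (12 * 0.001 * 39083e-6) = 7.3452567e-10 m^3/s
Step 3: Convert Q from m^3/s to nL/s (1 m^3 = 1e12 nL, so multiply by 1e12).
Q = 734.526 nL/s


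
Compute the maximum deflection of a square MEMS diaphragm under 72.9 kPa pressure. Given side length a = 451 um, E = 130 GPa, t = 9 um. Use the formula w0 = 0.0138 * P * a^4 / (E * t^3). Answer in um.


Step 1: Convert pressure to compatible units (E is in GPa, so P in GPa).
P = 72.9 kPa = 72.9e-6 GPa
Step 2: Compute numerator: 0.0138 * P * a^4.
a^4 = 451^4 = 41371966801
numerator = 0.0138 * 72.9e-6 * 41371966801 = 4.1621e+04
Step 3: Compute denominator: E * t^3 = 130 * 9^3 = 94770
Step 4: w0 = numerator / denominator = 4.1621e+04 / 94770 = 0.4392 um


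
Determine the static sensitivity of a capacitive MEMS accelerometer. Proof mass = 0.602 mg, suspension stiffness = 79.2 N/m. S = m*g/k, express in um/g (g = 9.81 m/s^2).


Step 1: Convert mass: m = 0.602 mg = 6.02e-07 kg
Step 2: S = m * g / k = 6.02e-07 * 9.81 / 79.2
Step 3: S = 7.46e-08 m/g
Step 4: Convert to um/g: S = 0.075 um/g


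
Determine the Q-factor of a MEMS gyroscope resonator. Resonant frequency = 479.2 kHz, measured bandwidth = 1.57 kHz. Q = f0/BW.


Step 1: Q = f0 / bandwidth
Step 2: Q = 479.2 / 1.57
Q = 305.2


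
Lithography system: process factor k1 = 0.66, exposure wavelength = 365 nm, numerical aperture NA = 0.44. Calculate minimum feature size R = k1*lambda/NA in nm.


Step 1: Identify values: k1 = 0.66, lambda = 365 nm, NA = 0.44
Step 2: R = k1 * lambda / NA
R = 0.66 * 365 / 0.44
R = 547.5 nm


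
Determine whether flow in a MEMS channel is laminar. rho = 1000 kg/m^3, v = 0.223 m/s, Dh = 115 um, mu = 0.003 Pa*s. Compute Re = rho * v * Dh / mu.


Step 1: Convert Dh to meters: Dh = 115e-6 m
Step 2: Re = rho * v * Dh / mu
Re = 1000 * 0.223 * 115e-6 / 0.003
Re = 8.548
Since Re = 8.548 is below ~2300, the flow is laminar.


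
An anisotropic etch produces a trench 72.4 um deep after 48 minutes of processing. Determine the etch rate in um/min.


Step 1: Etch rate = depth / time
Step 2: rate = 72.4 / 48
rate = 1.508 um/min


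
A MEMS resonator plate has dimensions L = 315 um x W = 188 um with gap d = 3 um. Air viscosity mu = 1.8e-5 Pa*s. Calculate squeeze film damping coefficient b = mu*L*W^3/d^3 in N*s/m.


Step 1: Convert to SI.
L = 315e-6 m, W = 188e-6 m, d = 3e-6 m
Step 2: W^3 = (188e-6)^3 = 6.64e-12 m^3
Step 3: d^3 = (3e-6)^3 = 2.70e-17 m^3
Step 4: b = 1.8e-5 * 315e-6 * 6.64e-12 / 2.70e-17
b = 1.40e-03 N*s/m


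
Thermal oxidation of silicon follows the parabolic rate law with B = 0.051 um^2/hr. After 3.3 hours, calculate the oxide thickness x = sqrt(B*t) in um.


Step 1: Compute B*t = 0.051 * 3.3 = 0.1683
Step 2: x = sqrt(0.1683)
x = 0.41 um


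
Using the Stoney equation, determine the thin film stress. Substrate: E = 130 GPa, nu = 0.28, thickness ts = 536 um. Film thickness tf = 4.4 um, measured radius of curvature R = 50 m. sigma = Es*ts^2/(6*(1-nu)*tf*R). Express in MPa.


Step 1: Compute numerator: Es * ts^2 = 130 * 536^2 = 37348480 (GPa*um^2)
Step 2: Compute denominator (R in um): 6*(1-nu)*tf*R = 6*0.72*4.4*50e6 = 950400000.0 (um^2)
Step 3: sigma (GPa) = 37348480 / 950400000.0 = 3.9298e-02 GPa
Step 4: Convert to MPa (x1000): sigma = 39.3 MPa
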